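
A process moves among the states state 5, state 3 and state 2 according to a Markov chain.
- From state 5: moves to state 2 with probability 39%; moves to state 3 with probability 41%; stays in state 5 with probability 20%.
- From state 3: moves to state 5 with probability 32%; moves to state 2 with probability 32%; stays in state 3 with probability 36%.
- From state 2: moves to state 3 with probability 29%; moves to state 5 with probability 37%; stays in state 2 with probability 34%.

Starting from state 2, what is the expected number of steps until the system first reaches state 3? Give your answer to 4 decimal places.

Let t(s) be the expected number of steps to first reach state 3 from state s, with t(state 3) = 0. Conditioning on the first step:
t(state 5) = 1 + 0.2·t(state 5) + 0.39·t(state 2)
t(state 2) = 1 + 0.37·t(state 5) + 0.34·t(state 2)
Solving: t(state 5) = 2.7365, t(state 2) = 3.0493.
Expected steps from state 2 to state 3: 3.0493.

3.0493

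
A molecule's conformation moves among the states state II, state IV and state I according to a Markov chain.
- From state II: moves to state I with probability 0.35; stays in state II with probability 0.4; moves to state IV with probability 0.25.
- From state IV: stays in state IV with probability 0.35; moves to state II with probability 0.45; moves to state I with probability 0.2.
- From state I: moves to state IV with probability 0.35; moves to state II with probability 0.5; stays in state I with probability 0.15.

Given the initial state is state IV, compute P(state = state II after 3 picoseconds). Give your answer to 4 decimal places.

0.4410

Propagate the distribution vector 3 picoseconds from state IV.
After 0 picoseconds: (0.0000, 1.0000, 0.0000)
After 1 picosecond: (0.4500, 0.3500, 0.2000)
After 2 picoseconds: (0.4375, 0.3050, 0.2575)
After 3 picoseconds: (0.4410, 0.3063, 0.2528)
P(in state II after 3 picoseconds) = 0.4410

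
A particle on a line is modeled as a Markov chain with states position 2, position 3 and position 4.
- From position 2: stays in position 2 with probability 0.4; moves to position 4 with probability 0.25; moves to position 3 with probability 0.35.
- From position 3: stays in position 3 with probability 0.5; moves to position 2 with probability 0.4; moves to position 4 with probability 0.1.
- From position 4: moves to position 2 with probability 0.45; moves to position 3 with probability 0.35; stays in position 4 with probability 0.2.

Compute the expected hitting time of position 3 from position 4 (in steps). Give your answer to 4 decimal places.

Let t(s) be the expected number of steps to first reach position 3 from state s, with t(position 3) = 0. Conditioning on the first step:
t(position 2) = 1 + 0.4·t(position 2) + 0.25·t(position 4)
t(position 4) = 1 + 0.45·t(position 2) + 0.2·t(position 4)
Solving: t(position 2) = 2.8571, t(position 4) = 2.8571.
Expected steps from position 4 to position 3: 2.8571.

2.8571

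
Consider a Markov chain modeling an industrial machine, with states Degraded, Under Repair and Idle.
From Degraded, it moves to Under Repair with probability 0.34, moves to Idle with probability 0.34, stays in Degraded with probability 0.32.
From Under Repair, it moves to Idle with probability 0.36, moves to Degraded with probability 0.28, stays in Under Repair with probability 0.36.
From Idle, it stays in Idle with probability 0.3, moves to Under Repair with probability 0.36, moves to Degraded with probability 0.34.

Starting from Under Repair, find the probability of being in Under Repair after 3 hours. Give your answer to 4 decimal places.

0.3537

Propagate the distribution vector 3 hours from Under Repair.
After 0 hours: (0.0000, 1.0000, 0.0000)
After 1 hour: (0.2800, 0.3600, 0.3600)
After 2 hours: (0.3128, 0.3544, 0.3328)
After 3 hours: (0.3125, 0.3537, 0.3338)
P(in Under Repair after 3 hours) = 0.3537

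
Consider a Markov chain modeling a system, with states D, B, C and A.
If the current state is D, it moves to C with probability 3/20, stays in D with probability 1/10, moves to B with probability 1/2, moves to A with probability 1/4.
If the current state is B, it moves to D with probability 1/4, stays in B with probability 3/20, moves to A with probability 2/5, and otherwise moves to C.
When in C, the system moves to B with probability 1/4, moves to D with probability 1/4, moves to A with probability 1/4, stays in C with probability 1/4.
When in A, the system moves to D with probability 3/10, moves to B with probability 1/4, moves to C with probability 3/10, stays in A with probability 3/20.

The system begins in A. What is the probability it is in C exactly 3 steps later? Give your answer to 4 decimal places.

Propagate the distribution vector 3 steps from A.
After 0 steps: (0.0000, 0.0000, 0.0000, 1.0000)
After 1 step: (0.3000, 0.2500, 0.3000, 0.1500)
After 2 steps: (0.2125, 0.3000, 0.2150, 0.2725)
After 3 steps: (0.2318, 0.2731, 0.2274, 0.2678)
P(in C after 3 steps) = 0.2274

0.2274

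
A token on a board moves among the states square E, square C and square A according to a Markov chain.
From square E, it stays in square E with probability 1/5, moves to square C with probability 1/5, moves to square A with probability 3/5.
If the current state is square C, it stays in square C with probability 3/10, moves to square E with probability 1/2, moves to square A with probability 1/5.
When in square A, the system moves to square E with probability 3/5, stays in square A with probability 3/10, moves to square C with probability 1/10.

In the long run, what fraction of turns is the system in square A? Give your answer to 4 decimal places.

0.4071

Let the stationary distribution be π with π = πP and π_1 + π_2 + π_3 = 1.
π_1 = 0.2·π_1 + 0.5·π_2 + 0.6·π_3
π_2 = 0.2·π_1 + 0.3·π_2 + 0.1·π_3
Solving with the normalization constraint gives π = (0.4159, 0.1770, 0.4071).
So the stationary probability of square A is 0.4071.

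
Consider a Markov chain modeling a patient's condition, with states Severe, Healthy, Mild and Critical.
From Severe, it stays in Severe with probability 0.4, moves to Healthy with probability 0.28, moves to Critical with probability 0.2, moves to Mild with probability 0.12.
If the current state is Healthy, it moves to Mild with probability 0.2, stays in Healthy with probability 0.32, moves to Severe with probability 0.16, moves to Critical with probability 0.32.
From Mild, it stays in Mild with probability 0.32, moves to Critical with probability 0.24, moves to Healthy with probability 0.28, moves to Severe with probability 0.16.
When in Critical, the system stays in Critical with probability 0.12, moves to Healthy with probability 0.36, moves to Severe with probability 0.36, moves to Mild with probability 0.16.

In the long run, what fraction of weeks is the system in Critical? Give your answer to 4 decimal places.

0.2268

Let the stationary distribution be π with π = πP and π_1 + π_2 + π_3 + π_4 = 1.
π_1 = 0.4·π_1 + 0.16·π_2 + 0.16·π_3 + 0.36·π_4
π_2 = 0.28·π_1 + 0.32·π_2 + 0.28·π_3 + 0.36·π_4
π_3 = 0.12·π_1 + 0.2·π_2 + 0.32·π_3 + 0.16·π_4
Solving with the normalization constraint gives π = (0.2702, 0.3106, 0.1924, 0.2268).
So the stationary probability of Critical is 0.2268.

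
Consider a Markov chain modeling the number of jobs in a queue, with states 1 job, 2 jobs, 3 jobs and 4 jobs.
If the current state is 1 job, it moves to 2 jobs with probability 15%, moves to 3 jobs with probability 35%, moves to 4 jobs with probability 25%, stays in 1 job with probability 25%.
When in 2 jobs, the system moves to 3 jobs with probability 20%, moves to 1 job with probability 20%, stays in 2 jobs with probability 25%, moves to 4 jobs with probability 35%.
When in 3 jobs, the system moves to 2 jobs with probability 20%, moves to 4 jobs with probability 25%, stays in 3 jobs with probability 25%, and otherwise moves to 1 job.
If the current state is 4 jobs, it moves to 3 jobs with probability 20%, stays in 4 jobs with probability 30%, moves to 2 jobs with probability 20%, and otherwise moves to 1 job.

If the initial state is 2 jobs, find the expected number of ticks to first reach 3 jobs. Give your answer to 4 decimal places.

Let t(s) be the expected number of ticks to first reach 3 jobs from state s, with t(3 jobs) = 0. Conditioning on the first tick:
t(1 job) = 1 + 0.25·t(1 job) + 0.15·t(2 jobs) + 0.25·t(4 jobs)
t(2 jobs) = 1 + 0.2·t(1 job) + 0.25·t(2 jobs) + 0.35·t(4 jobs)
t(4 jobs) = 1 + 0.3·t(1 job) + 0.2·t(2 jobs) + 0.3·t(4 jobs)
Solving: t(1 job) = 3.5677, t(2 jobs) = 4.2288, t(4 jobs) = 4.1658.
Expected ticks from 2 jobs to 3 jobs: 4.2288.

4.2288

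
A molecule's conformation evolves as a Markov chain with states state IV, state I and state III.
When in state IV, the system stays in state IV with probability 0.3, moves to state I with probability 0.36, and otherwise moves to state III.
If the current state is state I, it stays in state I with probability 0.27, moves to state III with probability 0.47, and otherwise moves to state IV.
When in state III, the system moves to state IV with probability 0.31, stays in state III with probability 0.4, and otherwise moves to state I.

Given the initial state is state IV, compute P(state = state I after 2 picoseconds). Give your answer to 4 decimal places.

Sum over the intermediate state after 1 picosecond:
P = P(state IV→state IV)·P(state IV→state I) + P(state IV→state I)·P(state I→state I) + P(state IV→state III)·P(state III→state I)
  = 0.3×0.36 + 0.36×0.27 + 0.34×0.29
  = 0.1080 + 0.0972 + 0.0986 = 0.3038

0.3038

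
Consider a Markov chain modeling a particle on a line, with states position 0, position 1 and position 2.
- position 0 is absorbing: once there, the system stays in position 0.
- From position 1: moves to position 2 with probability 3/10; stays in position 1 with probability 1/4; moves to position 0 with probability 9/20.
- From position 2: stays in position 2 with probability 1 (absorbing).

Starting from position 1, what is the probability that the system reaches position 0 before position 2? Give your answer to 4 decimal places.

Let h(s) be the probability of absorption at position 0 starting from transient state s. Then h(position 0) = 1 and h(position 2) = 0. By first-step analysis:
h(position 1) = 0.45·1 + 0.25·h(position 1) + 0.3·0
Solving: h(position 1) = 0.6000.
Starting from position 1, the probability is 0.6000.

0.6000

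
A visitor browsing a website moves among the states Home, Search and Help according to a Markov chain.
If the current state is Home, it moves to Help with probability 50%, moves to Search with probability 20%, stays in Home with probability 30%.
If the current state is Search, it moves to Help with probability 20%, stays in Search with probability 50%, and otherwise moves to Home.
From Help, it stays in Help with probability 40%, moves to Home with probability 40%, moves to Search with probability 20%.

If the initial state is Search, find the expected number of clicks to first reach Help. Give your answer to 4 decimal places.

3.4483

Let t(s) be the expected number of clicks to first reach Help from state s, with t(Help) = 0. Conditioning on the first click:
t(Home) = 1 + 0.3·t(Home) + 0.2·t(Search)
t(Search) = 1 + 0.3·t(Home) + 0.5·t(Search)
Solving: t(Home) = 2.4138, t(Search) = 3.4483.
Expected clicks from Search to Help: 3.4483.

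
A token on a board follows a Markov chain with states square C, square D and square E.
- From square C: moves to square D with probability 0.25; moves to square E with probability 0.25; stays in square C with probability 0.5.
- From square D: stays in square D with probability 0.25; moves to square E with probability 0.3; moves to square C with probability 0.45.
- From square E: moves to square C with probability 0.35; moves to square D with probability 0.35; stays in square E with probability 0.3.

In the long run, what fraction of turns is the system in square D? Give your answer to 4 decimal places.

Let the stationary distribution be π with π = πP and π_1 + π_2 + π_3 = 1.
π_1 = 0.5·π_1 + 0.45·π_2 + 0.35·π_3
π_2 = 0.25·π_1 + 0.25·π_2 + 0.35·π_3
Solving with the normalization constraint gives π = (0.4444, 0.2778, 0.2778).
So the stationary probability of square D is 0.2778.

0.2778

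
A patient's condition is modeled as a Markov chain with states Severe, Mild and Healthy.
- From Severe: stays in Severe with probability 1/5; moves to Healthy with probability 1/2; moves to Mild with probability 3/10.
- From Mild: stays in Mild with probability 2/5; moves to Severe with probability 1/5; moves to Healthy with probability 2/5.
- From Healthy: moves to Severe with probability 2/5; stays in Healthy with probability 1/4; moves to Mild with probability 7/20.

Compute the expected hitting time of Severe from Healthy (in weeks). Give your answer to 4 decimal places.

Let t(s) be the expected number of weeks to first reach Severe from state s, with t(Severe) = 0. Conditioning on the first week:
t(Mild) = 1 + 0.4·t(Mild) + 0.4·t(Healthy)
t(Healthy) = 1 + 0.35·t(Mild) + 0.25·t(Healthy)
Solving: t(Mild) = 3.7097, t(Healthy) = 3.0645.
Expected weeks from Healthy to Severe: 3.0645.

3.0645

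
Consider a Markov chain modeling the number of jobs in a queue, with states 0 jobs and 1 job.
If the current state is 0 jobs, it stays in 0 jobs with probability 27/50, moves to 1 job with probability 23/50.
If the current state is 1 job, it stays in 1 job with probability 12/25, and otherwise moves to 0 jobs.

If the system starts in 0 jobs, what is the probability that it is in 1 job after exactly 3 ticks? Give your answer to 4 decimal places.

Propagate the distribution vector 3 ticks from 0 jobs.
After 0 ticks: (1.0000, 0.0000)
After 1 tick: (0.5400, 0.4600)
After 2 ticks: (0.5308, 0.4692)
After 3 ticks: (0.5306, 0.4694)
P(in 1 job after 3 ticks) = 0.4694

0.4694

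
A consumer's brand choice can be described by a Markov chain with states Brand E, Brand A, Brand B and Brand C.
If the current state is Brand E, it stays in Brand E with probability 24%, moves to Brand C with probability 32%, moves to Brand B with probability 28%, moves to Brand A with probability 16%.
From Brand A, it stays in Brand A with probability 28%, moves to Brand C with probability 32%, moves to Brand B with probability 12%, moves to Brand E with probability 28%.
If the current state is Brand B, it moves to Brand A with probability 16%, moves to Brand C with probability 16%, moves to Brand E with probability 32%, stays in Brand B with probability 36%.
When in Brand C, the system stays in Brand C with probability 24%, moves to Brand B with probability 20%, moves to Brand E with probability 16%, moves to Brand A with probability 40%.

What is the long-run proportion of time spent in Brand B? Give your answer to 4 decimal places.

0.2376

Let the stationary distribution be π with π = πP and π_1 + π_2 + π_3 + π_4 = 1.
π_1 = 0.24·π_1 + 0.28·π_2 + 0.32·π_3 + 0.16·π_4
π_2 = 0.16·π_1 + 0.28·π_2 + 0.16·π_3 + 0.4·π_4
π_3 = 0.28·π_1 + 0.12·π_2 + 0.36·π_3 + 0.2·π_4
Solving with the normalization constraint gives π = (0.2482, 0.2530, 0.2376, 0.2611).
So the stationary probability of Brand B is 0.2376.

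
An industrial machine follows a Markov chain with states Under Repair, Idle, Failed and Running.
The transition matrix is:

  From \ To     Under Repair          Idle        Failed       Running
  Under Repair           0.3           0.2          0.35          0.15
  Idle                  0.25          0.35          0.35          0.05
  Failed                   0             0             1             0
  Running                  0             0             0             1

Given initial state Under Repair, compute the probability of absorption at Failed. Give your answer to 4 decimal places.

0.7346

Let h(s) be the probability of absorption at Failed starting from transient state s. Then h(Failed) = 1 and h(Running) = 0. By first-step analysis:
h(Under Repair) = 0.3·h(Under Repair) + 0.2·h(Idle) + 0.35·1 + 0.15·0
h(Idle) = 0.25·h(Under Repair) + 0.35·h(Idle) + 0.35·1 + 0.05·0
Solving: h(Under Repair) = 0.7346, h(Idle) = 0.8210.
Starting from Under Repair, the probability is 0.7346.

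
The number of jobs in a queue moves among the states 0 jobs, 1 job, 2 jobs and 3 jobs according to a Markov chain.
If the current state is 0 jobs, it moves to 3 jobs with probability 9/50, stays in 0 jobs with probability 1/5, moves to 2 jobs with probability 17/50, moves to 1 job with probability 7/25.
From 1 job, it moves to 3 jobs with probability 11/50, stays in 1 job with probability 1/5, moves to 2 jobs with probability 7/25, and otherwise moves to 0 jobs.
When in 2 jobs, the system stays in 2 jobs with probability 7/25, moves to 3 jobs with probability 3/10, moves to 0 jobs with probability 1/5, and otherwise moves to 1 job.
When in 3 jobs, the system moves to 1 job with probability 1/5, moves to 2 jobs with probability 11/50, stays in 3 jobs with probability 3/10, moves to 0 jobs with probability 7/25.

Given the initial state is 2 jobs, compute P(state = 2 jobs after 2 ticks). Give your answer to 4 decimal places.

Propagate the distribution vector 2 ticks from 2 jobs.
After 0 ticks: (0.0000, 0.0000, 1.0000, 0.0000)
After 1 tick: (0.2000, 0.2200, 0.2800, 0.3000)
After 2 ticks: (0.2460, 0.2216, 0.2740, 0.2584)
P(in 2 jobs after 2 ticks) = 0.2740

0.2740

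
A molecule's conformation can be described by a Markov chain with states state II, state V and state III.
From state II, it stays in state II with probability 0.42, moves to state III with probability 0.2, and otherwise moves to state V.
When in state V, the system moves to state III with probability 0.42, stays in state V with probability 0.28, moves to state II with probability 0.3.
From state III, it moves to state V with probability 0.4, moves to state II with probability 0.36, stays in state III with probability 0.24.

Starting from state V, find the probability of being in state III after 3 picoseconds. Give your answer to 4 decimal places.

0.2904

Propagate the distribution vector 3 picoseconds from state V.
After 0 picoseconds: (0.0000, 1.0000, 0.0000)
After 1 picosecond: (0.3000, 0.2800, 0.4200)
After 2 picoseconds: (0.3612, 0.3604, 0.2784)
After 3 picoseconds: (0.3600, 0.3495, 0.2904)
P(in state III after 3 picoseconds) = 0.2904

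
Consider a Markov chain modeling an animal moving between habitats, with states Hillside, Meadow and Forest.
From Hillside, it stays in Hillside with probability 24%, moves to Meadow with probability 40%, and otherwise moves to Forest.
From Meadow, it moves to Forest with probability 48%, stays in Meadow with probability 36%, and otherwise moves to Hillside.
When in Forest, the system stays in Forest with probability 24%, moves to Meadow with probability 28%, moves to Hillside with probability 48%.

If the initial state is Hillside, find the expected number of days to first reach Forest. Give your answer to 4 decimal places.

2.4621

Let t(s) be the expected number of days to first reach Forest from state s, with t(Forest) = 0. Conditioning on the first day:
t(Hillside) = 1 + 0.24·t(Hillside) + 0.4·t(Meadow)
t(Meadow) = 1 + 0.16·t(Hillside) + 0.36·t(Meadow)
Solving: t(Hillside) = 2.4621, t(Meadow) = 2.1780.
Expected days from Hillside to Forest: 2.4621.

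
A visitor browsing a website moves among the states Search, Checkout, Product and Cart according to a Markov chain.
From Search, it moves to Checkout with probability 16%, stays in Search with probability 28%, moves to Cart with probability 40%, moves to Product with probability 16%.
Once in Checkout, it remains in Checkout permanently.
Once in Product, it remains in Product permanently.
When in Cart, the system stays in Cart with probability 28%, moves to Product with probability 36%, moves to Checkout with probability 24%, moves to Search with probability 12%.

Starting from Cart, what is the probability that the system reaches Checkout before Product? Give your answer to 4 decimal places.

0.4082

Let h(s) be the probability of absorption at Checkout starting from transient state s. Then h(Checkout) = 1 and h(Product) = 0. By first-step analysis:
h(Search) = 0.28·h(Search) + 0.16·1 + 0.16·0 + 0.4·h(Cart)
h(Cart) = 0.12·h(Search) + 0.24·1 + 0.36·0 + 0.28·h(Cart)
Solving: h(Search) = 0.4490, h(Cart) = 0.4082.
Starting from Cart, the probability is 0.4082.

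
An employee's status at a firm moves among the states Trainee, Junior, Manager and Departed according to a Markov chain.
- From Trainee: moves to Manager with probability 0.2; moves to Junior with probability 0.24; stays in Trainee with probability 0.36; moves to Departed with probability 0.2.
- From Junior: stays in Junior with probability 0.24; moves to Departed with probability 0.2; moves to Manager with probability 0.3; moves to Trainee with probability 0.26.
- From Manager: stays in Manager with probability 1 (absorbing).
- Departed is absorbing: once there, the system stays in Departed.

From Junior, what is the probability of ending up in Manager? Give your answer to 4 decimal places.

Let h(s) be the probability of absorption at Manager starting from transient state s. Then h(Manager) = 1 and h(Departed) = 0. By first-step analysis:
h(Trainee) = 0.36·h(Trainee) + 0.24·h(Junior) + 0.2·1 + 0.2·0
h(Junior) = 0.26·h(Trainee) + 0.24·h(Junior) + 0.3·1 + 0.2·0
Solving: h(Trainee) = 0.5283, h(Junior) = 0.5755.
Starting from Junior, the probability is 0.5755.

0.5755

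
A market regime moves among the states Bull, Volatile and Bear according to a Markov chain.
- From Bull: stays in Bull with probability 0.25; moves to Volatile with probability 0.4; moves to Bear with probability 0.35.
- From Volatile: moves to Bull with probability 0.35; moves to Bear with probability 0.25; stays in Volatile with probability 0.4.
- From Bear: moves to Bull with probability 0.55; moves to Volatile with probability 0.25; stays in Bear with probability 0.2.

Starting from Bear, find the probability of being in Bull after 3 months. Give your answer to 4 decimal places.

Propagate the distribution vector 3 months from Bear.
After 0 months: (0.0000, 0.0000, 1.0000)
After 1 month: (0.5500, 0.2500, 0.2000)
After 2 months: (0.3350, 0.3700, 0.2950)
After 3 months: (0.3755, 0.3558, 0.2688)
P(in Bull after 3 months) = 0.3755

0.3755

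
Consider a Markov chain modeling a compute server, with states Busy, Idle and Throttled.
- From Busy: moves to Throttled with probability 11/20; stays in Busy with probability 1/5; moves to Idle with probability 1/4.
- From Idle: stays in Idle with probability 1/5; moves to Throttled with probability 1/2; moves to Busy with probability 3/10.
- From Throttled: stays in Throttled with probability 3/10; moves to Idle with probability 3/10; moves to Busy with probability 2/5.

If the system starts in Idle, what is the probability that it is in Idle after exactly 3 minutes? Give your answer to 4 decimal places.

0.2575

Propagate the distribution vector 3 minutes from Idle.
After 0 minutes: (0.0000, 1.0000, 0.0000)
After 1 minute: (0.3000, 0.2000, 0.5000)
After 2 minutes: (0.3200, 0.2650, 0.4150)
After 3 minutes: (0.3095, 0.2575, 0.4330)
P(in Idle after 3 minutes) = 0.2575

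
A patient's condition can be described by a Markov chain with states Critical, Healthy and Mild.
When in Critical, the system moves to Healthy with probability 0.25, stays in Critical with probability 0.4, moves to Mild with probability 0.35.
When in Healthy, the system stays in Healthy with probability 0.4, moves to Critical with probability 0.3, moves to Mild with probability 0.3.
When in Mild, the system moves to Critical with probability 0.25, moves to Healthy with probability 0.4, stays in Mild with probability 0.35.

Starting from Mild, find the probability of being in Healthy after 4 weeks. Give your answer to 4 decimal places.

Propagate the distribution vector 4 weeks from Mild.
After 0 weeks: (0.0000, 0.0000, 1.0000)
After 1 week: (0.2500, 0.4000, 0.3500)
After 2 weeks: (0.3075, 0.3625, 0.3300)
After 3 weeks: (0.3143, 0.3539, 0.3319)
After 4 weeks: (0.3148, 0.3529, 0.3323)
P(in Healthy after 4 weeks) = 0.3529

0.3529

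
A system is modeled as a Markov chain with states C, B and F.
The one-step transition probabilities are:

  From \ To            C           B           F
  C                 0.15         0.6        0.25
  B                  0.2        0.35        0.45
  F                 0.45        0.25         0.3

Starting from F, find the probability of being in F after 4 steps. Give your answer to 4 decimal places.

Propagate the distribution vector 4 steps from F.
After 0 steps: (0.0000, 0.0000, 1.0000)
After 1 step: (0.4500, 0.2500, 0.3000)
After 2 steps: (0.2525, 0.4325, 0.3150)
After 3 steps: (0.2661, 0.3816, 0.3523)
After 4 steps: (0.2748, 0.3813, 0.3439)
P(in F after 4 steps) = 0.3439

0.3439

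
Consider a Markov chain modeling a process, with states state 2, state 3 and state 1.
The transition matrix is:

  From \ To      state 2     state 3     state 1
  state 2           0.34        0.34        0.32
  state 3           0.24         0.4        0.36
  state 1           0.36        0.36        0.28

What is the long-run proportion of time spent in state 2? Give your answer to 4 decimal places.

0.3096

Let the stationary distribution be π with π = πP and π_1 + π_2 + π_3 = 1.
π_1 = 0.34·π_1 + 0.24·π_2 + 0.36·π_3
π_2 = 0.34·π_1 + 0.4·π_2 + 0.36·π_3
Solving with the normalization constraint gives π = (0.3096, 0.3686, 0.3219).
So the stationary probability of state 2 is 0.3096.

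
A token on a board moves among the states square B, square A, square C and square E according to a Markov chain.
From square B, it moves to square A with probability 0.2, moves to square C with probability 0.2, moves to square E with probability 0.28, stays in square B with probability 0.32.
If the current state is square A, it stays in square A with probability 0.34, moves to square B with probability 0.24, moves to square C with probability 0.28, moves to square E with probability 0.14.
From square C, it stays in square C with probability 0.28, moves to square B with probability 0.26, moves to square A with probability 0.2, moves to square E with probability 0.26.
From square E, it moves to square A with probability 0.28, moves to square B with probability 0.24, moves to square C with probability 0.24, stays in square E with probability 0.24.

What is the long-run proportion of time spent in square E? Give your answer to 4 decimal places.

0.2302

Let the stationary distribution be π with π = πP and π_1 + π_2 + π_3 + π_4 = 1.
π_1 = 0.32·π_1 + 0.24·π_2 + 0.26·π_3 + 0.24·π_4
π_2 = 0.2·π_1 + 0.34·π_2 + 0.2·π_3 + 0.28·π_4
π_3 = 0.2·π_1 + 0.28·π_2 + 0.28·π_3 + 0.24·π_4
Solving with the normalization constraint gives π = (0.2663, 0.2540, 0.2495, 0.2302).
So the stationary probability of square E is 0.2302.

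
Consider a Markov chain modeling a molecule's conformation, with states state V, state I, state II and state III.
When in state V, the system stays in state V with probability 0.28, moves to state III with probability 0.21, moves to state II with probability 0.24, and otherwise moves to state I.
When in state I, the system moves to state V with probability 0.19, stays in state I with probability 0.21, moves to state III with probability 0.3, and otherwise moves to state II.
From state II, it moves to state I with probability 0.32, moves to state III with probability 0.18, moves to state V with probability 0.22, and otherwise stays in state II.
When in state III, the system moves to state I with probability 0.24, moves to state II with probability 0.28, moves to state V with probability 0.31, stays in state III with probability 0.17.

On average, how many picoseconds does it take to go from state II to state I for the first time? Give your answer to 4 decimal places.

Let t(s) be the expected number of picoseconds to first reach state I from state s, with t(state I) = 0. Conditioning on the first picosecond:
t(state V) = 1 + 0.28·t(state V) + 0.24·t(state II) + 0.21·t(state III)
t(state II) = 1 + 0.22·t(state V) + 0.28·t(state II) + 0.18·t(state III)
t(state III) = 1 + 0.31·t(state V) + 0.28·t(state II) + 0.17·t(state III)
Solving: t(state V) = 3.6092, t(state II) = 3.4182, t(state III) = 3.7060.
Expected picoseconds from state II to state I: 3.4182.

3.4182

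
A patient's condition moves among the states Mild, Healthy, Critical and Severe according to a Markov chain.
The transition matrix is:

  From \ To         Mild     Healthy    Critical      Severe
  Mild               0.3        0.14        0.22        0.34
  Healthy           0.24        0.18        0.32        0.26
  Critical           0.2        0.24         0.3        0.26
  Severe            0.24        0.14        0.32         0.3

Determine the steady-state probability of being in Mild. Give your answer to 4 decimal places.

Let the stationary distribution be π with π = πP and π_1 + π_2 + π_3 + π_4 = 1.
π_1 = 0.3·π_1 + 0.24·π_2 + 0.2·π_3 + 0.24·π_4
π_2 = 0.14·π_1 + 0.18·π_2 + 0.24·π_3 + 0.14·π_4
π_3 = 0.22·π_1 + 0.32·π_2 + 0.3·π_3 + 0.32·π_4
Solving with the normalization constraint gives π = (0.2430, 0.1760, 0.2899, 0.2911).
So the stationary probability of Mild is 0.2430.

0.2430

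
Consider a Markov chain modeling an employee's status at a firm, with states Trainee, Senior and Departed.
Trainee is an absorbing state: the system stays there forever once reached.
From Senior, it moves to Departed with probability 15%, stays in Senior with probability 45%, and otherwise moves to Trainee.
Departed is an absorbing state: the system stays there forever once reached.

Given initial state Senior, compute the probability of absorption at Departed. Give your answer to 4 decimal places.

0.2727

Let h(s) be the probability of absorption at Departed starting from transient state s. Then h(Departed) = 1 and h(Trainee) = 0. By first-step analysis:
h(Senior) = 0.4·0 + 0.45·h(Senior) + 0.15·1
Solving: h(Senior) = 0.2727.
Starting from Senior, the probability is 0.2727.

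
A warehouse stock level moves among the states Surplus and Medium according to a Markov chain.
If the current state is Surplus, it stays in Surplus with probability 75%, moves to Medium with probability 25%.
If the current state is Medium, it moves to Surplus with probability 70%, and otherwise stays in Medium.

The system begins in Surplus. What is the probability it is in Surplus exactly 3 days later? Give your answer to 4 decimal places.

0.7369

Propagate the distribution vector 3 days from Surplus.
After 0 days: (1.0000, 0.0000)
After 1 day: (0.7500, 0.2500)
After 2 days: (0.7375, 0.2625)
After 3 days: (0.7369, 0.2631)
P(in Surplus after 3 days) = 0.7369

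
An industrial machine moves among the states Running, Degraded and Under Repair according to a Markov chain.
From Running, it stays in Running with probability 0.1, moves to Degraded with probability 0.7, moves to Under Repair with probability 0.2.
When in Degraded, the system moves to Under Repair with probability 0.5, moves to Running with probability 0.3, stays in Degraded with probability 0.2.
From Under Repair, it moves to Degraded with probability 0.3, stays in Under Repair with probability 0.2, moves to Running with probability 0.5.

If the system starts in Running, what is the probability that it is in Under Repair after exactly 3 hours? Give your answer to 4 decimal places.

0.2810

Propagate the distribution vector 3 hours from Running.
After 0 hours: (1.0000, 0.0000, 0.0000)
After 1 hour: (0.1000, 0.7000, 0.2000)
After 2 hours: (0.3200, 0.2700, 0.4100)
After 3 hours: (0.3180, 0.4010, 0.2810)
P(in Under Repair after 3 hours) = 0.2810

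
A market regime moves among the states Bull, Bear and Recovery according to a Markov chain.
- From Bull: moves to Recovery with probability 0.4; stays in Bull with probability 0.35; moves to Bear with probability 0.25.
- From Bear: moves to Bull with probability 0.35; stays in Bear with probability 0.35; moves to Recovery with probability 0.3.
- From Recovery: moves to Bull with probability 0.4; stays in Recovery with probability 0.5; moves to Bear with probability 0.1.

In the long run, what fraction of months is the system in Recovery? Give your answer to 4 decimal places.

Let the stationary distribution be π with π = πP and π_1 + π_2 + π_3 = 1.
π_1 = 0.35·π_1 + 0.35·π_2 + 0.4·π_3
π_2 = 0.25·π_1 + 0.35·π_2 + 0.1·π_3
Solving with the normalization constraint gives π = (0.3711, 0.2075, 0.4214).
So the stationary probability of Recovery is 0.4214.

0.4214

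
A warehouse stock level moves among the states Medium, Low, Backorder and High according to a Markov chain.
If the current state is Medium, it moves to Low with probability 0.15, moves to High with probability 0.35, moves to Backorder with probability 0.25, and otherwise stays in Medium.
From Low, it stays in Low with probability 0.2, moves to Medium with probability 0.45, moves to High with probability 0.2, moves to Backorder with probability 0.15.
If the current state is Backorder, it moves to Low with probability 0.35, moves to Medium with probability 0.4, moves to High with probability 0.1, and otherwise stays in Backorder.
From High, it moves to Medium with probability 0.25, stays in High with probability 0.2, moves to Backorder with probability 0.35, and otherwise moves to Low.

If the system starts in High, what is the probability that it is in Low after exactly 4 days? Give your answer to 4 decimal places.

0.2172

Propagate the distribution vector 4 days from High.
After 0 days: (0.0000, 0.0000, 0.0000, 1.0000)
After 1 day: (0.2500, 0.2000, 0.3500, 0.2000)
After 2 days: (0.3425, 0.2400, 0.2150, 0.2025)
After 3 days: (0.3303, 0.2151, 0.2248, 0.2299)
After 4 days: (0.3267, 0.2172, 0.2290, 0.2271)
P(in Low after 4 days) = 0.2172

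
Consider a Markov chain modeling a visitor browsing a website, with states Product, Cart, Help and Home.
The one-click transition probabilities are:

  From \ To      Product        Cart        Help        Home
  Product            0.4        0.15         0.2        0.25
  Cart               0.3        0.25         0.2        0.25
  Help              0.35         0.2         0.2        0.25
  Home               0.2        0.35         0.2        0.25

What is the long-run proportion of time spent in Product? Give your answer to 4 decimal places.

0.3167

Let the stationary distribution be π with π = πP and π_1 + π_2 + π_3 + π_4 = 1.
π_1 = 0.4·π_1 + 0.3·π_2 + 0.35·π_3 + 0.2·π_4
π_2 = 0.15·π_1 + 0.25·π_2 + 0.2·π_3 + 0.35·π_4
π_3 = 0.2·π_1 + 0.2·π_2 + 0.2·π_3 + 0.2·π_4
Solving with the normalization constraint gives π = (0.3167, 0.2333, 0.2000, 0.2500).
So the stationary probability of Product is 0.3167.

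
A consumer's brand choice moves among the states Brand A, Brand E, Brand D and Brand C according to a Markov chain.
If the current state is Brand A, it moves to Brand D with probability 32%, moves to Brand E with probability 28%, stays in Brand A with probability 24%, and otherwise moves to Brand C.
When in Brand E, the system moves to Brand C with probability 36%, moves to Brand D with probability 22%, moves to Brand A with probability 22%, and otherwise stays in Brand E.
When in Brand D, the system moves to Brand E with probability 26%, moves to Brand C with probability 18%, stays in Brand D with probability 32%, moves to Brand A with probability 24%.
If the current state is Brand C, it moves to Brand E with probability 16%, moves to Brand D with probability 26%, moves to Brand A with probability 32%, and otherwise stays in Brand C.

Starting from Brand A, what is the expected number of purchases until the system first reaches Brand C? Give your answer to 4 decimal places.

4.6157

Let t(s) be the expected number of purchases to first reach Brand C from state s, with t(Brand C) = 0. Conditioning on the first purchase:
t(Brand A) = 1 + 0.24·t(Brand A) + 0.28·t(Brand E) + 0.32·t(Brand D)
t(Brand E) = 1 + 0.22·t(Brand A) + 0.2·t(Brand E) + 0.22·t(Brand D)
t(Brand D) = 1 + 0.24·t(Brand A) + 0.26·t(Brand E) + 0.32·t(Brand D)
Solving: t(Brand A) = 4.6157, t(Brand E) = 3.7679, t(Brand D) = 4.5403.
Expected purchases from Brand A to Brand C: 4.6157.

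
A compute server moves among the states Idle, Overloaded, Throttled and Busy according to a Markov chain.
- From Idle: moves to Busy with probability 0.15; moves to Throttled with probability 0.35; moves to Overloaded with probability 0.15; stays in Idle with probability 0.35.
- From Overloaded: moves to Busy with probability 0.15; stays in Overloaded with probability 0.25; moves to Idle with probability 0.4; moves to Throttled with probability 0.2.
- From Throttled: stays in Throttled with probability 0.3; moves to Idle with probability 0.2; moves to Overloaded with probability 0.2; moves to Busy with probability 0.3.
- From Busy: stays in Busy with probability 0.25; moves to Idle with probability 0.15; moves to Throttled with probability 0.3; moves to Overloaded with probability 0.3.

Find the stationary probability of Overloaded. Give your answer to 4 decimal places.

Let the stationary distribution be π with π = πP and π_1 + π_2 + π_3 + π_4 = 1.
π_1 = 0.35·π_1 + 0.4·π_2 + 0.2·π_3 + 0.15·π_4
π_2 = 0.15·π_1 + 0.25·π_2 + 0.2·π_3 + 0.3·π_4
π_3 = 0.35·π_1 + 0.2·π_2 + 0.3·π_3 + 0.3·π_4
Solving with the normalization constraint gives π = (0.2741, 0.2188, 0.2918, 0.2153).
So the stationary probability of Overloaded is 0.2188.

0.2188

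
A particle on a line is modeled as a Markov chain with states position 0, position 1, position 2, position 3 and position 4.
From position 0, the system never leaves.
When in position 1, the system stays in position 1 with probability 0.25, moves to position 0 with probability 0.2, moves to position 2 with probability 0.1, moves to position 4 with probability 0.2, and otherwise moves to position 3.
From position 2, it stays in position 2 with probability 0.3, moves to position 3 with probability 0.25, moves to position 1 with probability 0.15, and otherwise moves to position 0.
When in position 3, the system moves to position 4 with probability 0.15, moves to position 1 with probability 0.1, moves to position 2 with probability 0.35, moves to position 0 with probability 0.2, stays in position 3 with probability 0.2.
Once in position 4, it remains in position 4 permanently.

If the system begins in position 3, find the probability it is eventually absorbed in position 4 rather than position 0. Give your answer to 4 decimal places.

0.3266

Let h(s) be the probability of absorption at position 4 starting from transient state s. Then h(position 4) = 1 and h(position 0) = 0. By first-step analysis:
h(position 1) = 0.2·0 + 0.25·h(position 1) + 0.1·h(position 2) + 0.25·h(position 3) + 0.2·1
h(position 2) = 0.3·0 + 0.15·h(position 1) + 0.3·h(position 2) + 0.25·h(position 3)
h(position 3) = 0.2·0 + 0.1·h(position 1) + 0.35·h(position 2) + 0.2·h(position 3) + 0.15·1
Solving: h(position 1) = 0.4026, h(position 2) = 0.2029, h(position 3) = 0.3266.
Starting from position 3, the probability is 0.3266.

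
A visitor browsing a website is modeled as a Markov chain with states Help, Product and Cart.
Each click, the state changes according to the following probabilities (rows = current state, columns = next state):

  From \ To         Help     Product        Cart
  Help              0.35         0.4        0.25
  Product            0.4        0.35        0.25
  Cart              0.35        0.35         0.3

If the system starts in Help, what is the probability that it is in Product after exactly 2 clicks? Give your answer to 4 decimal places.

Sum over the intermediate state after 1 click:
P = P(Help→Help)·P(Help→Product) + P(Help→Product)·P(Product→Product) + P(Help→Cart)·P(Cart→Product)
  = 0.35×0.4 + 0.4×0.35 + 0.25×0.35
  = 0.1400 + 0.1400 + 0.0875 = 0.3675

0.3675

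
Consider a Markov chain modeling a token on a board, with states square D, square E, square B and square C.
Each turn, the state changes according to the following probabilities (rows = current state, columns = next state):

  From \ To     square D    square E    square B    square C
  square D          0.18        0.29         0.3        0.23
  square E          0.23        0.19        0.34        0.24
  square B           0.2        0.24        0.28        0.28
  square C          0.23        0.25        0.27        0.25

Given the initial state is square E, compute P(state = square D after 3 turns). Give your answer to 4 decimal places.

Propagate the distribution vector 3 turns from square E.
After 0 turns: (0.0000, 1.0000, 0.0000, 0.0000)
After 1 turn: (0.2300, 0.1900, 0.3400, 0.2400)
After 2 turns: (0.2083, 0.2444, 0.2936, 0.2537)
After 3 turns: (0.2108, 0.2407, 0.2963, 0.2522)
P(in square D after 3 turns) = 0.2108

0.2108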